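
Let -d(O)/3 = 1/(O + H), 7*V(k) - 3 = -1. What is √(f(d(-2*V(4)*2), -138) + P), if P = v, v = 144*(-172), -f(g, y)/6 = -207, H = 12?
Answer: 3*I*√2614 ≈ 153.38*I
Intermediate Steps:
V(k) = 2/7 (V(k) = 3/7 + (⅐)*(-1) = 3/7 - ⅐ = 2/7)
d(O) = -3/(12 + O) (d(O) = -3/(O + 12) = -3/(12 + O))
f(g, y) = 1242 (f(g, y) = -6*(-207) = 1242)
v = -24768
P = -24768
√(f(d(-2*V(4)*2), -138) + P) = √(1242 - 24768) = √(-23526) = 3*I*√2614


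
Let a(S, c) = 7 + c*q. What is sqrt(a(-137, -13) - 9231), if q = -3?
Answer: I*sqrt(9185) ≈ 95.838*I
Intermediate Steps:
a(S, c) = 7 - 3*c (a(S, c) = 7 + c*(-3) = 7 - 3*c)
sqrt(a(-137, -13) - 9231) = sqrt((7 - 3*(-13)) - 9231) = sqrt((7 + 39) - 9231) = sqrt(46 - 9231) = sqrt(-9185) = I*sqrt(9185)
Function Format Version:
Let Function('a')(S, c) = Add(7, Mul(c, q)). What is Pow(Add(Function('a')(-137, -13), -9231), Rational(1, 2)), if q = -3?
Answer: Mul(I, Pow(9185, Rational(1, 2))) ≈ Mul(95.838, I)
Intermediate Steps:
Function('a')(S, c) = Add(7, Mul(-3, c)) (Function('a')(S, c) = Add(7, Mul(c, -3)) = Add(7, Mul(-3, c)))
Pow(Add(Function('a')(-137, -13), -9231), Rational(1, 2)) = Pow(Add(Add(7, Mul(-3, -13)), -9231), Rational(1, 2)) = Pow(Add(Add(7, 39), -9231), Rational(1, 2)) = Pow(Add(46, -9231), Rational(1, 2)) = Pow(-9185, Rational(1, 2)) = Mul(I, Pow(9185, Rational(1, 2)))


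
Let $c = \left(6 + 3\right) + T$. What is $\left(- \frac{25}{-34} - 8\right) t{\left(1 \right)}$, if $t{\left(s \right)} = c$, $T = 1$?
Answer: $- \frac{1235}{17} \approx -72.647$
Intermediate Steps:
$c = 10$ ($c = \left(6 + 3\right) + 1 = 9 + 1 = 10$)
$t{\left(s \right)} = 10$
$\left(- \frac{25}{-34} - 8\right) t{\left(1 \right)} = \left(- \frac{25}{-34} - 8\right) 10 = \left(\left(-25\right) \left(- \frac{1}{34}\right) - 8\right) 10 = \left(\frac{25}{34} - 8\right) 10 = \left(- \frac{247}{34}\right) 10 = - \frac{1235}{17}$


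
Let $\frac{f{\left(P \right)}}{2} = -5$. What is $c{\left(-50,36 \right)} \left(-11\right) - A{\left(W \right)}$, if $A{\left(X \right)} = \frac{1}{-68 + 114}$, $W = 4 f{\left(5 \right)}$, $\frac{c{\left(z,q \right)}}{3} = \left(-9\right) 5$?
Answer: $\frac{68309}{46} \approx 1485.0$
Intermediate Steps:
$c{\left(z,q \right)} = -135$ ($c{\left(z,q \right)} = 3 \left(\left(-9\right) 5\right) = 3 \left(-45\right) = -135$)
$f{\left(P \right)} = -10$ ($f{\left(P \right)} = 2 \left(-5\right) = -10$)
$W = -40$ ($W = 4 \left(-10\right) = -40$)
$A{\left(X \right)} = \frac{1}{46}$
$c{\left(-50,36 \right)} \left(-11\right) - A{\left(W \right)} = \left(-135\right) \left(-11\right) - \frac{1}{46} = 1485 - \frac{1}{46} = \frac{68309}{46}$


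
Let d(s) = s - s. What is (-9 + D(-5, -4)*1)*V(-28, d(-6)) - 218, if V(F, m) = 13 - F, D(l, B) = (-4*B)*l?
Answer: -3867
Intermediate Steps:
D(l, B) = -4*B*l
d(s) = 0
(-9 + D(-5, -4)*1)*V(-28, d(-6)) - 218 = (-9 - 4*(-4)*(-5)*1)*(13 - 1*(-28)) - 218 = (-9 - 80*1)*(13 + 28) - 218 = (-9 - 80)*41 - 218 = -89*41 - 218 = -3649 - 218 = -3867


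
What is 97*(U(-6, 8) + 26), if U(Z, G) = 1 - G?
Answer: 1843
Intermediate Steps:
97*(U(-6, 8) + 26) = 97*((1 - 1*8) + 26) = 97*((1 - 8) + 26) = 97*(-7 + 26) = 97*19 = 1843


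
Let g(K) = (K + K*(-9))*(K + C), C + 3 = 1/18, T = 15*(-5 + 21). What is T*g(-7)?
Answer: -400960/3 ≈ -1.3365e+5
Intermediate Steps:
T = 240 (T = 15*16 = 240)
C = -53/18 (C = -3 + 1/18 = -53/18 ≈ -2.9444)
g(K) = -8*K*(-53/18 + K) (g(K) = (K + K*(-9))*(K - 53/18) = (K - 9*K)*(-53/18 + K) = (-8*K)*(-53/18 + K) = -8*K*(-53/18 + K))
T*g(-7) = 240*((4/9)*(-7)*(53 - 18*(-7))) = 240*((4/9)*(-7)*(53 + 126)) = 240*((4/9)*(-7)*179) = 240*(-5012/9) = -400960/3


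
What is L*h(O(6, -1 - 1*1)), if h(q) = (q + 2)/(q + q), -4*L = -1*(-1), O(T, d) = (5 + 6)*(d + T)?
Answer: -23/176 ≈ -0.13068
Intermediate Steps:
O(T, d) = 11*T + 11*d (O(T, d) = 11*(T + d) = 11*T + 11*d)
L = -¼ (L = -(-1)*(-1)/4 = -¼*1 = -¼ ≈ -0.25000)
h(q) = (2 + q)/(2*q) (h(q) = (2 + q)/((2*q)) = (2 + q)*(1/(2*q)) = (2 + q)/(2*q))
L*h(O(6, -1 - 1*1)) = -(2 + (11*6 + 11*(-1 - 1*1)))/(8*(11*6 + 11*(-1 - 1*1))) = -(2 + (66 + 11*(-1 - 1)))/(8*(66 + 11*(-1 - 1))) = -(2 + (66 + 11*(-2)))/(8*(66 + 11*(-2))) = -(2 + (66 - 22))/(8*(66 - 22)) = -(2 + 44)/(8*44) = -46/(8*44) = -¼*23/44 = -23/176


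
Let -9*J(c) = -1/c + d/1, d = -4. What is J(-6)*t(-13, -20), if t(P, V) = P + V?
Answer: -253/18 ≈ -14.056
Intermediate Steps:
J(c) = 4/9 + 1/(9*c) (J(c) = -(-1/c - 4/1)/9 = -(-1/c - 4*1)/9 = -(-1/c - 4)/9 = -(-4 - 1/c)/9 = 4/9 + 1/(9*c))
J(-6)*t(-13, -20) = ((⅑)*(1 + 4*(-6))/(-6))*(-13 - 20) = ((⅑)*(-⅙)*(1 - 24))*(-33) = ((⅑)*(-⅙)*(-23))*(-33) = (23/54)*(-33) = -253/18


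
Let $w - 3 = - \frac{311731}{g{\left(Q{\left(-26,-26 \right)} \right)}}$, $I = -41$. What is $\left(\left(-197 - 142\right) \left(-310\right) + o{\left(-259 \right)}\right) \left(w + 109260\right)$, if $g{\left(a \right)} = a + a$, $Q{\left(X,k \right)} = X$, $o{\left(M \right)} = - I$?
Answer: $\frac{48468682409}{4} \approx 1.2117 \cdot 10^{10}$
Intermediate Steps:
$o{\left(M \right)} = 41$ ($o{\left(M \right)} = \left(-1\right) \left(-41\right) = 41$)
$g{\left(a \right)} = 2 a$
$w = \frac{311887}{52}$ ($w = 3 - \frac{311731}{2 \left(-26\right)} = 3 - \frac{311731}{-52} = 3 - - \frac{311731}{52} = 3 + \frac{311731}{52} = \frac{311887}{52} \approx 5997.8$)
$\left(\left(-197 - 142\right) \left(-310\right) + o{\left(-259 \right)}\right) \left(w + 109260\right) = \left(\left(-197 - 142\right) \left(-310\right) + 41\right) \left(\frac{311887}{52} + 109260\right) = \left(\left(-339\right) \left(-310\right) + 41\right) \frac{5993407}{52} = \left(105090 + 41\right) \frac{5993407}{52} = 105131 \cdot \frac{5993407}{52} = \frac{48468682409}{4}$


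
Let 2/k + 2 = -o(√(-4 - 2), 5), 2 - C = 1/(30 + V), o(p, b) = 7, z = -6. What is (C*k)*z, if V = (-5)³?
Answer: 764/285 ≈ 2.6807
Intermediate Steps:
V = -125
C = 191/95 (C = 2 - 1/(30 - 125) = 2 - 1/(-95) = 2 - 1*(-1/95) = 2 + 1/95 = 191/95 ≈ 2.0105)
k = -2/9 (k = 2/(-2 - 1*7) = 2/(-2 - 7) = 2/(-9) = 2*(-⅑) = -2/9 ≈ -0.22222)
(C*k)*z = ((191/95)*(-2/9))*(-6) = -382/855*(-6) = 764/285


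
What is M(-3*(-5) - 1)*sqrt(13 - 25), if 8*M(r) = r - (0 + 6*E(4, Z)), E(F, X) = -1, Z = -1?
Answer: 5*I*sqrt(3) ≈ 8.6602*I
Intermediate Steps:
M(r) = 3/4 + r/8 (M(r) = (r - (0 + 6*(-1)))/8 = (r - (0 - 6))/8 = (r - 1*(-6))/8 = (r + 6)/8 = (6 + r)/8 = 3/4 + r/8)
M(-3*(-5) - 1)*sqrt(13 - 25) = (3/4 + (-3*(-5) - 1)/8)*sqrt(13 - 25) = (3/4 + (15 - 1)/8)*sqrt(-12) = (3/4 + (1/8)*14)*(2*I*sqrt(3)) = (3/4 + 7/4)*(2*I*sqrt(3)) = 5*(2*I*sqrt(3))/2 = 5*I*sqrt(3)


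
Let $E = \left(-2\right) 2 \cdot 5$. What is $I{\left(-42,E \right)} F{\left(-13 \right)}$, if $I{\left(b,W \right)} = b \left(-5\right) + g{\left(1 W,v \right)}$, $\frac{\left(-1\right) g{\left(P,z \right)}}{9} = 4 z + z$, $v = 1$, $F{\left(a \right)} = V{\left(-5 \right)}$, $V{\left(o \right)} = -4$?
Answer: $-660$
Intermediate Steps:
$F{\left(a \right)} = -4$
$E = -20$ ($E = \left(-4\right) 5 = -20$)
$g{\left(P,z \right)} = - 45 z$ ($g{\left(P,z \right)} = - 9 \left(4 z + z\right) = - 9 \cdot 5 z = - 45 z$)
$I{\left(b,W \right)} = -45 - 5 b$ ($I{\left(b,W \right)} = b \left(-5\right) - 45 = - 5 b - 45 = -45 - 5 b$)
$I{\left(-42,E \right)} F{\left(-13 \right)} = \left(-45 - -210\right) \left(-4\right) = \left(-45 + 210\right) \left(-4\right) = 165 \left(-4\right) = -660$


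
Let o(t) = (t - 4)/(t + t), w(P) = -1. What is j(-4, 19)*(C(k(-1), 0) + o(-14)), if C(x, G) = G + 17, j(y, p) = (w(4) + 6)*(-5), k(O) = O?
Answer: -6175/14 ≈ -441.07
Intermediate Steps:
o(t) = (-4 + t)/(2*t) (o(t) = (-4 + t)/((2*t)) = (-4 + t)*(1/(2*t)) = (-4 + t)/(2*t))
j(y, p) = -25 (j(y, p) = (-1 + 6)*(-5) = 5*(-5) = -25)
C(x, G) = 17 + G
j(-4, 19)*(C(k(-1), 0) + o(-14)) = -25*((17 + 0) + (1/2)*(-4 - 14)/(-14)) = -25*(17 + (1/2)*(-1/14)*(-18)) = -25*(17 + 9/14) = -25*247/14 = -6175/14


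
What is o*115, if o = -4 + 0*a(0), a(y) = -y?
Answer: -460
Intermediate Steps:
o = -4 (o = -4 + 0*(-1*0) = -4 + 0*0 = -4 + 0 = -4)
o*115 = -4*115 = -460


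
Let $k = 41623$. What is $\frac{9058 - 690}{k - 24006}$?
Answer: $\frac{8368}{17617} \approx 0.475$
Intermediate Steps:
$\frac{9058 - 690}{k - 24006} = \frac{9058 - 690}{41623 - 24006} = \frac{8368}{17617}$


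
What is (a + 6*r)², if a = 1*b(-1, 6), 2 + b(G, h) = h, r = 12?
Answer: 5776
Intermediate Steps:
b(G, h) = -2 + h
a = 4 (a = 1*(-2 + 6) = 1*4 = 4)
(a + 6*r)² = (4 + 6*12)² = (4 + 72)² = 76² = 5776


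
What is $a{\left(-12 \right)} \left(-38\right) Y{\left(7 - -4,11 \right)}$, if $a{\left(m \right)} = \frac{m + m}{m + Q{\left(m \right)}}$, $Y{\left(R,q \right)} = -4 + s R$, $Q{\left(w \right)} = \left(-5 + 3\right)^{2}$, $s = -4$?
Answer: $5472$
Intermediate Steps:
$Q{\left(w \right)} = 4$ ($Q{\left(w \right)} = \left(-2\right)^{2} = 4$)
$Y{\left(R,q \right)} = -4 - 4 R$
$a{\left(m \right)} = \frac{2 m}{4 + m}$ ($a{\left(m \right)} = \frac{m + m}{m + 4} = \frac{2 m}{4 + m}$)
$a{\left(-12 \right)} \left(-38\right) Y{\left(7 - -4,11 \right)} = 2 \left(-12\right) \frac{1}{4 - 12} \left(-38\right) \left(-4 - 4 \left(7 - -4\right)\right) = 2 \left(-12\right) \frac{1}{-8} \left(-38\right) \left(-4 - 4 \left(7 + 4\right)\right) = 2 \left(-12\right) \left(- \frac{1}{8}\right) \left(-38\right) \left(-4 - 44\right) = 3 \left(-38\right) \left(-4 - 44\right) = \left(-114\right) \left(-48\right) = 5472$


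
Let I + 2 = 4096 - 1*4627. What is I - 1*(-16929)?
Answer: 16396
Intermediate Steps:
I = -533 (I = -2 + (4096 - 1*4627) = -2 + (4096 - 4627) = -2 - 531 = -533)
I - 1*(-16929) = -533 - 1*(-16929) = -533 + 16929 = 16396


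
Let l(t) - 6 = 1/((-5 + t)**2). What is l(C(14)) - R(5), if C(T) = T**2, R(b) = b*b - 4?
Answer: -547214/36481 ≈ -15.000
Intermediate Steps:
R(b) = -4 + b**2 (R(b) = b**2 - 4 = -4 + b**2)
l(t) = 6 + (-5 + t)**(-2) (l(t) = 6 + 1/((-5 + t)**2) = 6 + (-5 + t)**(-2))
l(C(14)) - R(5) = (6 + (-5 + 14**2)**(-2)) - (-4 + 5**2) = (6 + (-5 + 196)**(-2)) - (-4 + 25) = (6 + 191**(-2)) - 1*21 = (6 + 1/36481) - 21 = 218887/36481 - 21 = -547214/36481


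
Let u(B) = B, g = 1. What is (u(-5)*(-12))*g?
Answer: 60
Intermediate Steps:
(u(-5)*(-12))*g = -5*(-12)*1 = 60*1 = 60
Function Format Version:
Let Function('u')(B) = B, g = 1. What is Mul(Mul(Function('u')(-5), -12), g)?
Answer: 60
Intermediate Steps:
Mul(Mul(Function('u')(-5), -12), g) = Mul(Mul(-5, -12), 1) = Mul(60, 1) = 60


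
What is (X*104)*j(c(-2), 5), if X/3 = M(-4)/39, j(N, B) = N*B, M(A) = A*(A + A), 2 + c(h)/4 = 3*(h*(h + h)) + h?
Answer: 102400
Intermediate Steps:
c(h) = -8 + 4*h + 24*h**2 (c(h) = -8 + 4*(3*(h*(h + h)) + h) = -8 + 4*(3*(h*(2*h)) + h) = -8 + 4*(3*(2*h**2) + h) = -8 + 4*(6*h**2 + h) = -8 + 4*(h + 6*h**2) = -8 + (4*h + 24*h**2) = -8 + 4*h + 24*h**2)
M(A) = 2*A**2 (M(A) = A*(2*A) = 2*A**2)
j(N, B) = B*N
X = 32/13 (X = 3*((2*(-4)**2)/39) = 3*((2*16)*(1/39)) = 3*(32*(1/39)) = 3*(32/39) = 32/13 ≈ 2.4615)
(X*104)*j(c(-2), 5) = ((32/13)*104)*(5*(-8 + 4*(-2) + 24*(-2)**2)) = 256*(5*(-8 - 8 + 24*4)) = 256*(5*(-8 - 8 + 96)) = 256*(5*80) = 256*400 = 102400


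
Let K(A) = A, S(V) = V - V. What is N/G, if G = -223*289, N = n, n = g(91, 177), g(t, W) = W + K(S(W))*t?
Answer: -177/64447 ≈ -0.0027464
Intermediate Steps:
S(V) = 0
g(t, W) = W (g(t, W) = W + 0*t = W + 0 = W)
n = 177
N = 177
G = -64447
N/G = 177/(-64447) = 177*(-1/64447) = -177/64447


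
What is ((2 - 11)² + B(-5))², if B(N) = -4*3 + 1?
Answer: 4900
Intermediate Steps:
B(N) = -11 (B(N) = -12 + 1 = -11)
((2 - 11)² + B(-5))² = ((2 - 11)² - 11)² = ((-9)² - 11)² = (81 - 11)² = 70² = 4900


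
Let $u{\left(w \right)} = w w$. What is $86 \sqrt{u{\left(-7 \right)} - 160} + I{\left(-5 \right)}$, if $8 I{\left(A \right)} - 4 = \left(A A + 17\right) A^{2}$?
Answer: $\frac{527}{4} + 86 i \sqrt{111} \approx 131.75 + 906.07 i$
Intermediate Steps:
$I{\left(A \right)} = \frac{1}{2} + \frac{A^{2} \left(17 + A^{2}\right)}{8}$ ($I{\left(A \right)} = \frac{1}{2} + \frac{\left(A A + 17\right) A^{2}}{8} = \frac{1}{2} + \frac{\left(A^{2} + 17\right) A^{2}}{8} = \frac{1}{2} + \frac{\left(17 + A^{2}\right) A^{2}}{8} = \frac{1}{2} + \frac{A^{2} \left(17 + A^{2}\right)}{8}$)
$u{\left(w \right)} = w^{2}$
$86 \sqrt{u{\left(-7 \right)} - 160} + I{\left(-5 \right)} = 86 \sqrt{\left(-7\right)^{2} - 160} + \left(\frac{1}{2} + \frac{\left(-5\right)^{4}}{8} + \frac{17 \left(-5\right)^{2}}{8}\right) = 86 \sqrt{49 - 160} + \left(\frac{1}{2} + \frac{1}{8} \cdot 625 + \frac{17}{8} \cdot 25\right) = 86 \sqrt{-111} + \left(\frac{1}{2} + \frac{625}{8} + \frac{425}{8}\right) = 86 i \sqrt{111} + \frac{527}{4} = \frac{527}{4} + 86 i \sqrt{111}$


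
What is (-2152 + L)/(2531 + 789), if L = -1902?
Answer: -2027/1660 ≈ -1.2211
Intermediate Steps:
(-2152 + L)/(2531 + 789) = (-2152 - 1902)/(2531 + 789) = -4054/3320 = -4054*1/3320 = -2027/1660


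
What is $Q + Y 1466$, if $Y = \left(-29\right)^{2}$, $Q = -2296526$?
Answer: $-1063620$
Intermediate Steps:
$Y = 841$
$Q + Y 1466 = -2296526 + 841 \cdot 1466 = -2296526 + 1232906 = -1063620$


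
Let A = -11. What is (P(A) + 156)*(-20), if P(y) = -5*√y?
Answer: -3120 + 100*I*√11 ≈ -3120.0 + 331.66*I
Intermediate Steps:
(P(A) + 156)*(-20) = (-5*I*√11 + 156)*(-20) = (156 - 5*I*√11)*(-20) = -3120 + 100*I*√11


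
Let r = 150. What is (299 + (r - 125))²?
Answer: 104976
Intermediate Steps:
(299 + (r - 125))² = (299 + (150 - 125))² = (299 + 25)² = 324² = 104976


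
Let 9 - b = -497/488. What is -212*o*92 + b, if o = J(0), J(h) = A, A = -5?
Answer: 47594649/488 ≈ 97530.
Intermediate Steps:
J(h) = -5
o = -5
b = 4889/488 (b = 9 - (-497)/488 = 9 - 1*(-497/488) = 9 + 497/488 = 4889/488 ≈ 10.018)
-212*o*92 + b = -(-1060)*92 + 4889/488 = -212*(-460) + 4889/488 = 97520 + 4889/488 = 47594649/488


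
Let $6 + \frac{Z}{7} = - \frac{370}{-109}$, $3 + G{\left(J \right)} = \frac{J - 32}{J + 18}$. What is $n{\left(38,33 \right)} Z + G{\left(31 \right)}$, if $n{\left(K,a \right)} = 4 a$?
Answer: $- \frac{12874516}{5341} \approx -2410.5$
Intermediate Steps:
$G{\left(J \right)} = -3 + \frac{-32 + J}{18 + J}$ ($G{\left(J \right)} = -3 + \frac{J - 32}{J + 18} = -3 + \frac{J - 32}{18 + J} = -3 + \frac{-32 + J}{18 + J}$)
$Z = - \frac{1988}{109}$ ($Z = -42 + 7 \left(- \frac{370}{-109}\right) = -42 + 7 \left(\left(-370\right) \left(- \frac{1}{109}\right)\right) = -42 + 7 \cdot \frac{370}{109} = -42 + \frac{2590}{109} = - \frac{1988}{109} \approx -18.239$)
$n{\left(38,33 \right)} Z + G{\left(31 \right)} = 4 \cdot 33 \left(- \frac{1988}{109}\right) + \frac{2 \left(-43 - 31\right)}{18 + 31} = 132 \left(- \frac{1988}{109}\right) + \frac{2 \left(-43 - 31\right)}{49} = - \frac{262416}{109} + 2 \cdot \frac{1}{49} \left(-74\right) = - \frac{262416}{109} - \frac{148}{49} = - \frac{12874516}{5341}$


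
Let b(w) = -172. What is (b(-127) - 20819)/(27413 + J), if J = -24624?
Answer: -20991/2789 ≈ -7.5264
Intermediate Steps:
(b(-127) - 20819)/(27413 + J) = (-172 - 20819)/(27413 - 24624) = -20991/2789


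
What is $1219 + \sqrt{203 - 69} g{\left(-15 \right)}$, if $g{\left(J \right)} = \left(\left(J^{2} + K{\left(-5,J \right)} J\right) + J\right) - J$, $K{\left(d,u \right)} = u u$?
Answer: $1219 - 3150 \sqrt{134} \approx -35245.0$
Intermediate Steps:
$K{\left(d,u \right)} = u^{2}$
$g{\left(J \right)} = J^{2} + J^{3}$ ($g{\left(J \right)} = \left(\left(J^{2} + J^{2} J\right) + J\right) - J = \left(\left(J^{2} + J^{3}\right) + J\right) - J = \left(J + J^{2} + J^{3}\right) - J = J^{2} + J^{3}$)
$1219 + \sqrt{203 - 69} g{\left(-15 \right)} = 1219 + \sqrt{203 - 69} \left(-15\right)^{2} \left(1 - 15\right) = 1219 + \sqrt{134} \cdot 225 \left(-14\right) = 1219 + \sqrt{134} \left(-3150\right) = 1219 - 3150 \sqrt{134}$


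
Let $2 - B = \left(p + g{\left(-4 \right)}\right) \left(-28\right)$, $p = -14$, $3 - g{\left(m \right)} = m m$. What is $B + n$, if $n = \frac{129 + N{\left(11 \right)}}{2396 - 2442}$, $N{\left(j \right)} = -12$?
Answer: $- \frac{34801}{46} \approx -756.54$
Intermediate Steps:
$g{\left(m \right)} = 3 - m^{2}$ ($g{\left(m \right)} = 3 - m m = 3 - m^{2}$)
$n = - \frac{117}{46}$ ($n = \frac{129 - 12}{2396 - 2442} = \frac{117}{-46} = 117 \left(- \frac{1}{46}\right) = - \frac{117}{46} \approx -2.5435$)
$B = -754$ ($B = 2 - \left(-14 + \left(3 - \left(-4\right)^{2}\right)\right) \left(-28\right) = 2 - \left(-14 + \left(3 - 16\right)\right) \left(-28\right) = 2 - \left(-14 - 13\right) \left(-28\right) = 2 - \left(-27\right) \left(-28\right) = 2 - 756 = -754$)
$B + n = -754 - \frac{117}{46} = - \frac{34801}{46}$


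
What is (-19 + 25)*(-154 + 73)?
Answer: -486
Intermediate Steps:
(-19 + 25)*(-154 + 73) = 6*(-81) = -486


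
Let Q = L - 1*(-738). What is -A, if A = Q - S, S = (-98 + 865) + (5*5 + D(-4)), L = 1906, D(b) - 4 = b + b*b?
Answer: -1836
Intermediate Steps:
D(b) = 4 + b + b² (D(b) = 4 + (b + b*b) = 4 + (b + b²) = 4 + b + b²)
S = 808 (S = (-98 + 865) + (5*5 + (4 - 4 + (-4)²)) = 767 + (25 + (4 - 4 + 16)) = 767 + (25 + 16) = 767 + 41 = 808)
Q = 2644 (Q = 1906 - 1*(-738) = 1906 + 738 = 2644)
A = 1836 (A = 2644 - 1*808 = 2644 - 808 = 1836)
-A = -1*1836 = -1836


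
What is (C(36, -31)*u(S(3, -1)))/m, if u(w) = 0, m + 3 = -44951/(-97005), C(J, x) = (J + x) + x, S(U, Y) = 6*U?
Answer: 0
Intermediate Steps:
C(J, x) = J + 2*x
m = -246064/97005 (m = -3 - 44951/(-97005) = -3 - 44951*(-1/97005) = -3 + 44951/97005 = -246064/97005 ≈ -2.5366)
(C(36, -31)*u(S(3, -1)))/m = ((36 + 2*(-31))*0)/(-246064/97005) = ((36 - 62)*0)*(-97005/246064) = -26*0*(-97005/246064) = 0*(-97005/246064) = 0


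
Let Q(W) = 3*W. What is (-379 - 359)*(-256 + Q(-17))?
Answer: 226566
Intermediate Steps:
(-379 - 359)*(-256 + Q(-17)) = (-379 - 359)*(-256 + 3*(-17)) = -738*(-256 - 51) = -738*(-307) = 226566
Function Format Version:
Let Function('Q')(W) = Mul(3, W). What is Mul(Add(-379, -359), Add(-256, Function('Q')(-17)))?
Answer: 226566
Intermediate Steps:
Mul(Add(-379, -359), Add(-256, Function('Q')(-17))) = Mul(Add(-379, -359), Add(-256, Mul(3, -17))) = Mul(-738, Add(-256, -51)) = Mul(-738, -307) = 226566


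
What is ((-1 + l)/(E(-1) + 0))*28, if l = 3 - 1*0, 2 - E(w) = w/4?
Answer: 224/9 ≈ 24.889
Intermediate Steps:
E(w) = 2 - w/4
l = 3 (l = 3 + 0 = 3)
((-1 + l)/(E(-1) + 0))*28 = ((-1 + 3)/((2 - 1/4*(-1)) + 0))*28 = (2/((2 + 1/4) + 0))*28 = (2/(9/4 + 0))*28 = (2/(9/4))*28 = (2*(4/9))*28 = (8/9)*28 = 224/9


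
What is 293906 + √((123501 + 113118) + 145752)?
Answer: 293906 + √382371 ≈ 2.9452e+5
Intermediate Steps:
293906 + √((123501 + 113118) + 145752) = 293906 + √(236619 + 145752) = 293906 + √382371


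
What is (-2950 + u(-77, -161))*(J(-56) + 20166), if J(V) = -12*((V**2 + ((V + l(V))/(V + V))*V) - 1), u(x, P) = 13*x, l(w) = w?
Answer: 66305682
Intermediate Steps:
J(V) = 12 - 12*V - 12*V**2 (J(V) = -12*((V**2 + ((V + V)/(V + V))*V) - 1) = -12*((V**2 + ((2*V)/((2*V)))*V) - 1) = -12*((V**2 + ((2*V)*(1/(2*V)))*V) - 1) = -12*((V**2 + 1*V) - 1) = -12*((V**2 + V) - 1) = -12*((V + V**2) - 1) = -12*(-1 + V + V**2) = 12 - 12*V - 12*V**2)
(-2950 + u(-77, -161))*(J(-56) + 20166) = (-2950 + 13*(-77))*((12 - 12*(-56) - 12*(-56)**2) + 20166) = (-2950 - 1001)*((12 + 672 - 12*3136) + 20166) = -3951*((12 + 672 - 37632) + 20166) = -3951*(-36948 + 20166) = -3951*(-16782) = 66305682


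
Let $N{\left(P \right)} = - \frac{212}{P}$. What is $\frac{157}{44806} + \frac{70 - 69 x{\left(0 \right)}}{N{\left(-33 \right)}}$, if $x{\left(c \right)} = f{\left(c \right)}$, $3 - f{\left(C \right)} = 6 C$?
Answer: $- \frac{101267321}{4749436} \approx -21.322$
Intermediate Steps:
$f{\left(C \right)} = 3 - 6 C$
$x{\left(c \right)} = 3 - 6 c$
$\frac{157}{44806} + \frac{70 - 69 x{\left(0 \right)}}{N{\left(-33 \right)}} = \frac{157}{44806} + \frac{70 - 69 \left(3 - 0\right)}{\left(-212\right) \frac{1}{-33}} = 157 \cdot \frac{1}{44806} + \frac{70 - 69 \left(3 + 0\right)}{\left(-212\right) \left(- \frac{1}{33}\right)} = \frac{157}{44806} + \frac{70 - 207}{\frac{212}{33}} = \frac{157}{44806} + \left(70 - 207\right) \frac{33}{212} = \frac{157}{44806} - \frac{4521}{212} = - \frac{101267321}{4749436}$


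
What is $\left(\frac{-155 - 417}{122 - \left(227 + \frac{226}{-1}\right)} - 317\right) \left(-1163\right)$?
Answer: $\frac{4115857}{11} \approx 3.7417 \cdot 10^{5}$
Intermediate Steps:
$\left(\frac{-155 - 417}{122 - \left(227 + \frac{226}{-1}\right)} - 317\right) \left(-1163\right) = \left(- \frac{572}{122 - 1} - 317\right) \left(-1163\right) = \left(- \frac{572}{121} - 317\right) \left(-1163\right) = \left(\left(-572\right) \frac{1}{121} - 317\right) \left(-1163\right) = \left(- \frac{52}{11} - 317\right) \left(-1163\right) = \left(- \frac{3539}{11}\right) \left(-1163\right) = \frac{4115857}{11}$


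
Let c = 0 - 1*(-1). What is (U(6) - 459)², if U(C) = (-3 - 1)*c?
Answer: 214369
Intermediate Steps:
c = 1 (c = 0 + 1 = 1)
U(C) = -4 (U(C) = (-3 - 1)*1 = -4*1 = -4)
(U(6) - 459)² = (-4 - 459)² = (-463)² = 214369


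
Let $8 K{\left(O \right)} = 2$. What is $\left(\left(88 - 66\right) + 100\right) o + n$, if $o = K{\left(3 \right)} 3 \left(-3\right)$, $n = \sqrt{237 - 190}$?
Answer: $- \frac{549}{2} + \sqrt{47} \approx -267.64$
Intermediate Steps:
$K{\left(O \right)} = \frac{1}{4}$ ($K{\left(O \right)} = \frac{1}{8} \cdot 2 = \frac{1}{4}$)
$n = \sqrt{47} \approx 6.8557$
$o = - \frac{9}{4}$ ($o = \frac{1}{4} \cdot 3 \left(-3\right) = \frac{3}{4} \left(-3\right) = - \frac{9}{4} \approx -2.25$)
$\left(\left(88 - 66\right) + 100\right) o + n = \left(\left(88 - 66\right) + 100\right) \left(- \frac{9}{4}\right) + \sqrt{47} = \left(22 + 100\right) \left(- \frac{9}{4}\right) + \sqrt{47} = 122 \left(- \frac{9}{4}\right) + \sqrt{47} = - \frac{549}{2} + \sqrt{47}$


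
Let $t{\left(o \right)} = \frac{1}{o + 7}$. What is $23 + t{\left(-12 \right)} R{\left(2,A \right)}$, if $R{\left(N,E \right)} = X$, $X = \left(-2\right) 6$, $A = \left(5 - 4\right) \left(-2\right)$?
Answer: $\frac{127}{5} \approx 25.4$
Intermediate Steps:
$A = -2$ ($A = 1 \left(-2\right) = -2$)
$X = -12$
$R{\left(N,E \right)} = -12$
$t{\left(o \right)} = \frac{1}{7 + o}$
$23 + t{\left(-12 \right)} R{\left(2,A \right)} = 23 + \frac{1}{7 - 12} \left(-12\right) = 23 + \frac{1}{-5} \left(-12\right) = 23 - - \frac{12}{5} = 23 + \frac{12}{5} = \frac{127}{5}$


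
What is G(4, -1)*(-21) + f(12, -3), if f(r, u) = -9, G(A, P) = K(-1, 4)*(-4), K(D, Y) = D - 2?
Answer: -261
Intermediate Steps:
K(D, Y) = -2 + D
G(A, P) = 12 (G(A, P) = (-2 - 1)*(-4) = -3*(-4) = 12)
G(4, -1)*(-21) + f(12, -3) = 12*(-21) - 9 = -252 - 9 = -261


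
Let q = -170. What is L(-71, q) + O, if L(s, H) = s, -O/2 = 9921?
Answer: -19913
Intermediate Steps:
O = -19842 (O = -2*9921 = -19842)
L(-71, q) + O = -71 - 19842 = -19913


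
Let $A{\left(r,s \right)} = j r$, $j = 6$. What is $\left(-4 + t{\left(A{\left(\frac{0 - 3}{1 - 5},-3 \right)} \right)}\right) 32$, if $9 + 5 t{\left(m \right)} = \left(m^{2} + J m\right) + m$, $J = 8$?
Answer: $\frac{1016}{5} \approx 203.2$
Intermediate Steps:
$A{\left(r,s \right)} = 6 r$
$t{\left(m \right)} = - \frac{9}{5} + \frac{m^{2}}{5} + \frac{9 m}{5}$ ($t{\left(m \right)} = - \frac{9}{5} + \frac{\left(m^{2} + 8 m\right) + m}{5} = - \frac{9}{5} + \frac{m^{2} + 9 m}{5} = - \frac{9}{5} + \left(\frac{m^{2}}{5} + \frac{9 m}{5}\right) = - \frac{9}{5} + \frac{m^{2}}{5} + \frac{9 m}{5}$)
$\left(-4 + t{\left(A{\left(\frac{0 - 3}{1 - 5},-3 \right)} \right)}\right) 32 = \left(-4 + \left(- \frac{9}{5} + \frac{\left(6 \frac{0 - 3}{1 - 5}\right)^{2}}{5} + \frac{9 \cdot 6 \frac{0 - 3}{1 - 5}}{5}\right)\right) 32 = \left(-4 + \left(- \frac{9}{5} + \frac{\left(6 \left(- \frac{3}{-4}\right)\right)^{2}}{5} + \frac{9 \cdot 6 \left(- \frac{3}{-4}\right)}{5}\right)\right) 32 = \left(-4 + \left(- \frac{9}{5} + \frac{\left(6 \left(\left(-3\right) \left(- \frac{1}{4}\right)\right)\right)^{2}}{5} + \frac{9 \cdot 6 \left(\left(-3\right) \left(- \frac{1}{4}\right)\right)}{5}\right)\right) 32 = \left(-4 + \left(- \frac{9}{5} + \frac{\left(6 \cdot \frac{3}{4}\right)^{2}}{5} + \frac{9 \cdot 6 \cdot \frac{3}{4}}{5}\right)\right) 32 = \left(-4 + \left(- \frac{9}{5} + \frac{\left(\frac{9}{2}\right)^{2}}{5} + \frac{9}{5} \cdot \frac{9}{2}\right)\right) 32 = \left(-4 + \left(- \frac{9}{5} + \frac{1}{5} \cdot \frac{81}{4} + \frac{81}{10}\right)\right) 32 = \left(-4 + \left(- \frac{9}{5} + \frac{81}{20} + \frac{81}{10}\right)\right) 32 = \left(-4 + \frac{207}{20}\right) 32 = \frac{127}{20} \cdot 32 = \frac{1016}{5}$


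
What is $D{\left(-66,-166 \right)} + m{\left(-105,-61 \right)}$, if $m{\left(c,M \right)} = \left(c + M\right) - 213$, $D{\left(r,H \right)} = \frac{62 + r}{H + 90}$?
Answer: $- \frac{7200}{19} \approx -378.95$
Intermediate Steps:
$D{\left(r,H \right)} = \frac{62 + r}{90 + H}$
$m{\left(c,M \right)} = -213 + M + c$ ($m{\left(c,M \right)} = \left(M + c\right) - 213 = -213 + M + c$)
$D{\left(-66,-166 \right)} + m{\left(-105,-61 \right)} = \frac{62 - 66}{90 - 166} - 379 = \frac{1}{-76} \left(-4\right) - 379 = \left(- \frac{1}{76}\right) \left(-4\right) - 379 = \frac{1}{19} - 379 = - \frac{7200}{19}$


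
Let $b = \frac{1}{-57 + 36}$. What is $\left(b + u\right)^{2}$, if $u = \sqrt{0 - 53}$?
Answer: $\frac{\left(1 - 21 i \sqrt{53}\right)^{2}}{441} \approx -52.998 - 0.69334 i$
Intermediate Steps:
$b = - \frac{1}{21}$ ($b = \frac{1}{-21} = - \frac{1}{21} \approx -0.047619$)
$u = i \sqrt{53}$ ($u = \sqrt{-53} = i \sqrt{53} \approx 7.2801 i$)
$\left(b + u\right)^{2} = \left(- \frac{1}{21} + i \sqrt{53}\right)^{2}$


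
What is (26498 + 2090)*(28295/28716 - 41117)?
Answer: -8438373398119/7179 ≈ -1.1754e+9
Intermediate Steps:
(26498 + 2090)*(28295/28716 - 41117) = 28588*(28295*(1/28716) - 41117) = 28588*(28295/28716 - 41117) = 28588*(-1180687477/28716) = -8438373398119/7179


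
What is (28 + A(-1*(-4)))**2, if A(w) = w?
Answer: 1024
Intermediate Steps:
(28 + A(-1*(-4)))**2 = (28 - 1*(-4))**2 = (28 + 4)**2 = 32**2 = 1024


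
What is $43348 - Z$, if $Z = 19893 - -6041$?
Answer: $17414$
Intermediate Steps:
$Z = 25934$ ($Z = 19893 + 6041 = 25934$)
$43348 - Z = 43348 - 25934 = 17414$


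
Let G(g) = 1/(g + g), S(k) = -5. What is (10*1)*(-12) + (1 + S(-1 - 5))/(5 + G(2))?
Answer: -2536/21 ≈ -120.76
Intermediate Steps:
G(g) = 1/(2*g)
(10*1)*(-12) + (1 + S(-1 - 5))/(5 + G(2)) = (10*1)*(-12) + (1 - 5)/(5 + (1/2)/2) = 10*(-12) - 4/(5 + (1/2)*(1/2)) = -120 - 4/(5 + 1/4) = -120 - 4/21/4 = -120 - 4*4/21 = -120 - 16/21 = -2536/21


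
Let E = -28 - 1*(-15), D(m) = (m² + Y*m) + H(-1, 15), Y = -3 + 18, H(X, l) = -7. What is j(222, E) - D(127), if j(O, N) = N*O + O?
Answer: -20691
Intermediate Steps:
Y = 15
D(m) = -7 + m² + 15*m (D(m) = (m² + 15*m) - 7 = -7 + m² + 15*m)
E = -13 (E = -28 + 15 = -13)
j(O, N) = O + N*O
j(222, E) - D(127) = 222*(1 - 13) - (-7 + 127² + 15*127) = 222*(-12) - (-7 + 16129 + 1905) = -2664 - 1*18027 = -2664 - 18027 = -20691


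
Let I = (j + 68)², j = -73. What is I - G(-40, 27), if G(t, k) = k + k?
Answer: -29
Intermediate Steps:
G(t, k) = 2*k
I = 25 (I = (-73 + 68)² = (-5)² = 25)
I - G(-40, 27) = 25 - 2*27 = 25 - 1*54 = 25 - 54 = -29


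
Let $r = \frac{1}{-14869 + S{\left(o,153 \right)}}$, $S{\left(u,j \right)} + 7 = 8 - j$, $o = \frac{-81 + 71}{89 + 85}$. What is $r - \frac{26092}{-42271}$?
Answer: $\frac{391885661}{634952691} \approx 0.61719$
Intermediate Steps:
$o = - \frac{5}{87}$ ($o = - \frac{10}{174} = \left(-10\right) \frac{1}{174} = - \frac{5}{87} \approx -0.057471$)
$S{\left(u,j \right)} = 1 - j$ ($S{\left(u,j \right)} = -7 - \left(-8 + j\right) = 1 - j$)
$r = - \frac{1}{15021}$ ($r = \frac{1}{-14869 + \left(1 - 153\right)} = \frac{1}{-14869 - 152} = \frac{1}{-15021} = - \frac{1}{15021} \approx -6.6573 \cdot 10^{-5}$)
$r - \frac{26092}{-42271} = - \frac{1}{15021} - \frac{26092}{-42271} = - \frac{1}{15021} - - \frac{26092}{42271} = - \frac{1}{15021} + \frac{26092}{42271} = \frac{391885661}{634952691}$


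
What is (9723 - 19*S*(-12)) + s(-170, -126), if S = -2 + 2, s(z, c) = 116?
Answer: 9839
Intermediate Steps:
S = 0
(9723 - 19*S*(-12)) + s(-170, -126) = (9723 - 19*0*(-12)) + 116 = (9723 + 0*(-12)) + 116 = (9723 + 0) + 116 = 9723 + 116 = 9839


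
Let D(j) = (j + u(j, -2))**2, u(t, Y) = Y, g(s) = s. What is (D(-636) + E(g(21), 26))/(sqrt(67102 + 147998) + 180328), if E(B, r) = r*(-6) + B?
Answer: 18344271538/8129493121 - 6103635*sqrt(239)/16258986242 ≈ 2.2507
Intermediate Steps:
E(B, r) = B - 6*r (E(B, r) = -6*r + B = B - 6*r)
D(j) = (-2 + j)**2 (D(j) = (j - 2)**2 = (-2 + j)**2)
(D(-636) + E(g(21), 26))/(sqrt(67102 + 147998) + 180328) = ((-2 - 636)**2 + (21 - 6*26))/(sqrt(67102 + 147998) + 180328) = ((-638)**2 + (21 - 156))/(sqrt(215100) + 180328) = (407044 - 135)/(30*sqrt(239) + 180328) = 406909/(180328 + 30*sqrt(239))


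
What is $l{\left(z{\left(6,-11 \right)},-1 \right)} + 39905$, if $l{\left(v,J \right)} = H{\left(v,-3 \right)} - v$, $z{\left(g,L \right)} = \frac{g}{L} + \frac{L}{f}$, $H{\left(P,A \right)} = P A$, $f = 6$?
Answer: $\frac{1317179}{33} \approx 39915.0$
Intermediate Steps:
$H{\left(P,A \right)} = A P$
$z{\left(g,L \right)} = \frac{L}{6} + \frac{g}{L}$ ($z{\left(g,L \right)} = \frac{g}{L} + \frac{L}{6} = \frac{L}{6} + \frac{g}{L}$)
$l{\left(v,J \right)} = - 4 v$ ($l{\left(v,J \right)} = - 3 v - v = - 4 v$)
$l{\left(z{\left(6,-11 \right)},-1 \right)} + 39905 = - 4 \left(\frac{1}{6} \left(-11\right) + \frac{6}{-11}\right) + 39905 = - 4 \left(- \frac{11}{6} + 6 \left(- \frac{1}{11}\right)\right) + 39905 = - 4 \left(- \frac{11}{6} - \frac{6}{11}\right) + 39905 = \left(-4\right) \left(- \frac{157}{66}\right) + 39905 = \frac{314}{33} + 39905 = \frac{1317179}{33}$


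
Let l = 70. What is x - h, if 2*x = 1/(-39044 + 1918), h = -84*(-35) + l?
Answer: -223498521/74252 ≈ -3010.0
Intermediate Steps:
h = 3010 (h = -84*(-35) + 70 = 2940 + 70 = 3010)
x = -1/74252 (x = 1/(2*(-39044 + 1918)) = (½)/(-37126) = (½)*(-1/37126) = -1/74252 ≈ -1.3468e-5)
x - h = -1/74252 - 1*3010 = -1/74252 - 3010 = -223498521/74252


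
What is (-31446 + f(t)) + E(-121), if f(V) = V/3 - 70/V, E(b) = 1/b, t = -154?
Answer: -11433370/363 ≈ -31497.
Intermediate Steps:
f(V) = -70/V + V/3 (f(V) = V*(1/3) - 70/V = V/3 - 70/V = -70/V + V/3)
(-31446 + f(t)) + E(-121) = (-31446 + (-70/(-154) + (1/3)*(-154))) + 1/(-121) = (-31446 + (-70*(-1/154) - 154/3)) - 1/121 = (-31446 + (5/11 - 154/3)) - 1/121 = (-31446 - 1679/33) - 1/121 = -1039397/33 - 1/121 = -11433370/363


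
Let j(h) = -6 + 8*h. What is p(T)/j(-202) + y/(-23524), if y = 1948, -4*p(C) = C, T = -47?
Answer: -3436063/38155928 ≈ -0.090053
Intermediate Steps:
p(C) = -C/4
p(T)/j(-202) + y/(-23524) = (-1/4*(-47))/(-6 + 8*(-202)) + 1948/(-23524) = 47/(4*(-6 - 1616)) + 1948*(-1/23524) = (47/4)/(-1622) - 487/5881 = (47/4)*(-1/1622) - 487/5881 = -47/6488 - 487/5881 = -3436063/38155928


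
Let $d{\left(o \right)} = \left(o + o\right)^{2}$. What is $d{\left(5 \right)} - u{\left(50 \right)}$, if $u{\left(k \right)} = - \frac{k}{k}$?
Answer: $101$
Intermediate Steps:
$d{\left(o \right)} = 4 o^{2}$ ($d{\left(o \right)} = \left(2 o\right)^{2} = 4 o^{2}$)
$u{\left(k \right)} = -1$ ($u{\left(k \right)} = \left(-1\right) 1 = -1$)
$d{\left(5 \right)} - u{\left(50 \right)} = 4 \cdot 5^{2} - -1 = 4 \cdot 25 + 1 = 100 + 1 = 101$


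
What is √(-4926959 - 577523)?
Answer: I*√5504482 ≈ 2346.2*I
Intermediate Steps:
√(-4926959 - 577523) = √(-5504482) = I*√5504482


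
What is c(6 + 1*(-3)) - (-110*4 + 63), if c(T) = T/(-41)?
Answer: 15454/41 ≈ 376.93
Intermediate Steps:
c(T) = -T/41 (c(T) = T*(-1/41) = -T/41)
c(6 + 1*(-3)) - (-110*4 + 63) = -(6 + 1*(-3))/41 - (-110*4 + 63) = -(6 - 3)/41 - (-440 + 63) = -1/41*3 - 1*(-377) = -3/41 + 377 = 15454/41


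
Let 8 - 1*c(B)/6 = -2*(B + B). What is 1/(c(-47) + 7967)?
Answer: 1/6887 ≈ 0.00014520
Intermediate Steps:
c(B) = 48 + 24*B (c(B) = 48 - (-12)*(B + B) = 48 - (-12)*2*B = 48 - (-24)*B = 48 + 24*B)
1/(c(-47) + 7967) = 1/((48 + 24*(-47)) + 7967) = 1/((48 - 1128) + 7967) = 1/(-1080 + 7967) = 1/6887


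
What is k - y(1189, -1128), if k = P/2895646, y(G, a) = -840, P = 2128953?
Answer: 2434471593/2895646 ≈ 840.74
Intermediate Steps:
k = 2128953/2895646 ≈ 0.73523
k - y(1189, -1128) = 2128953/2895646 - 1*(-840) = 2128953/2895646 + 840 = 2434471593/2895646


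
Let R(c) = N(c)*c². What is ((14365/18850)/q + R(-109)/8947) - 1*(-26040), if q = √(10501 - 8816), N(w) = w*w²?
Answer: -15153259669/8947 + 221*√1685/488650 ≈ -1.6937e+6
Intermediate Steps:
N(w) = w³
q = √1685 ≈ 41.049
R(c) = c⁵ (R(c) = c³*c² = c⁵)
((14365/18850)/q + R(-109)/8947) - 1*(-26040) = ((14365/18850)/(√1685) + (-109)⁵/8947) - 1*(-26040) = ((14365*(1/18850))*(√1685/1685) - 15386239549*1/8947) + 26040 = (221*(√1685/1685)/290 - 15386239549/8947) + 26040 = (221*√1685/488650 - 15386239549/8947) + 26040 = (-15386239549/8947 + 221*√1685/488650) + 26040 = -15153259669/8947 + 221*√1685/488650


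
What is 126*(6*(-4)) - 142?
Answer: -3166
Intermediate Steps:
126*(6*(-4)) - 142 = 126*(-24) - 142 = -3024 - 142 = -3166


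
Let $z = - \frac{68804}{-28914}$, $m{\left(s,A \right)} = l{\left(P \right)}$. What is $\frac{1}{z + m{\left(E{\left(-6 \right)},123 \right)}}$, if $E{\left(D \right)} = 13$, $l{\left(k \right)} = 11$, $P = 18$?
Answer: $\frac{14457}{193429} \approx 0.074741$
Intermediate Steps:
$m{\left(s,A \right)} = 11$
$z = \frac{34402}{14457}$ ($z = \left(-68804\right) \left(- \frac{1}{28914}\right) = \frac{34402}{14457} \approx 2.3796$)
$\frac{1}{z + m{\left(E{\left(-6 \right)},123 \right)}} = \frac{1}{\frac{34402}{14457} + 11} = \frac{1}{\frac{193429}{14457}} = \frac{14457}{193429}$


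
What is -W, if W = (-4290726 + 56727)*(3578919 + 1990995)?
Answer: 23583010306086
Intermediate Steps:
W = -23583010306086 (W = -4233999*5569914 = -23583010306086)
-W = -1*(-23583010306086) = 23583010306086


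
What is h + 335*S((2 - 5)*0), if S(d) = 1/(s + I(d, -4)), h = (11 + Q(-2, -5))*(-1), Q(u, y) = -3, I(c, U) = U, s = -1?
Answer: -75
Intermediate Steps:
h = -8 (h = (11 - 3)*(-1) = 8*(-1) = -8)
S(d) = -⅕ (S(d) = 1/(-1 - 4) = 1/(-5) = -⅕)
h + 335*S((2 - 5)*0) = -8 + 335*(-⅕) = -8 - 67 = -75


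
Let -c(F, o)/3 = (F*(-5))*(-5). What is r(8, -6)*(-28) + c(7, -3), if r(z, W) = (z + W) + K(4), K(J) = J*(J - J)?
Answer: -581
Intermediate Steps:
c(F, o) = -75*F (c(F, o) = -3*F*(-5)*(-5) = -3*(-5*F)*(-5) = -75*F)
K(J) = 0 (K(J) = J*0 = 0)
r(z, W) = W + z (r(z, W) = (z + W) + 0 = (W + z) + 0 = W + z)
r(8, -6)*(-28) + c(7, -3) = (-6 + 8)*(-28) - 75*7 = 2*(-28) - 525 = -56 - 525 = -581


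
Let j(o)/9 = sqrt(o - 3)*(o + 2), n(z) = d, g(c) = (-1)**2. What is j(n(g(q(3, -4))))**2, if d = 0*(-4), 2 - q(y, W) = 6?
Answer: -972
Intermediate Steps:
q(y, W) = -4 (q(y, W) = 2 - 1*6 = 2 - 6 = -4)
d = 0
g(c) = 1
n(z) = 0
j(o) = 9*sqrt(-3 + o)*(2 + o) (j(o) = 9*(sqrt(o - 3)*(o + 2)) = 9*(sqrt(-3 + o)*(2 + o)) = 9*sqrt(-3 + o)*(2 + o))
j(n(g(q(3, -4))))**2 = (9*sqrt(-3 + 0)*(2 + 0))**2 = (9*sqrt(-3)*2)**2 = (9*(I*sqrt(3))*2)**2 = (18*I*sqrt(3))**2 = -972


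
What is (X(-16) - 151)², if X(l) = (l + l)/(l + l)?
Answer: 22500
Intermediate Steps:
X(l) = 1 (X(l) = (2*l)/((2*l)) = (2*l)*(1/(2*l)) = 1)
(X(-16) - 151)² = (1 - 151)² = (-150)² = 22500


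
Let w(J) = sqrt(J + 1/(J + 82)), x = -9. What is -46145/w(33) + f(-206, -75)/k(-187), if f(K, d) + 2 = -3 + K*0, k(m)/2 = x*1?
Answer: 5/18 - 46145*sqrt(109135)/1898 ≈ -8031.5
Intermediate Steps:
k(m) = -18 (k(m) = 2*(-9*1) = 2*(-9) = -18)
w(J) = sqrt(J + 1/(82 + J))
f(K, d) = -5 (f(K, d) = -2 + (-3 + K*0) = -2 + (-3 + 0) = -2 - 3 = -5)
-46145/w(33) + f(-206, -75)/k(-187) = -46145*sqrt(82 + 33)/sqrt(1 + 33*(82 + 33)) - 5/(-18) = -46145*sqrt(115)/sqrt(1 + 33*115) - 5*(-1/18) = -46145*sqrt(115)/sqrt(1 + 3795) + 5/18 = -46145*sqrt(109135)/1898 + 5/18 = 5/18 - 46145*sqrt(109135)/1898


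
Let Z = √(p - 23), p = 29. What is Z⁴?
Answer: 36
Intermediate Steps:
Z = √6 (Z = √(29 - 23) = √6 ≈ 2.4495)
Z⁴ = (√6)⁴ = 36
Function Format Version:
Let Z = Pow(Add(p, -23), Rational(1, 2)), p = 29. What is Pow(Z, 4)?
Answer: 36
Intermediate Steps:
Z = Pow(6, Rational(1, 2)) (Z = Pow(Add(29, -23), Rational(1, 2)) = Pow(6, Rational(1, 2)) ≈ 2.4495)
Pow(Z, 4) = Pow(Pow(6, Rational(1, 2)), 4) = 36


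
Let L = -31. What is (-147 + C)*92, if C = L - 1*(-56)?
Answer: -11224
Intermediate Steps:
C = 25 (C = -31 - 1*(-56) = -31 + 56 = 25)
(-147 + C)*92 = (-147 + 25)*92 = -122*92 = -11224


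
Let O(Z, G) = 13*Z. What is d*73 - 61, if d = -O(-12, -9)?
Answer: 11327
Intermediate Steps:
d = 156 (d = -13*(-12) = -1*(-156) = 156)
d*73 - 61 = 156*73 - 61 = 11388 - 61 = 11327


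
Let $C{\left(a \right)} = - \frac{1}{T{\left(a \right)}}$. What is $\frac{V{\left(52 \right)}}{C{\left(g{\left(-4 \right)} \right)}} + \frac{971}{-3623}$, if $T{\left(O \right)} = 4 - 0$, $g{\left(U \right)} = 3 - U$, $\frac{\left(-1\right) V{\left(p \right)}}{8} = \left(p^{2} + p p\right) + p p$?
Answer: $\frac{940471861}{3623} \approx 2.5958 \cdot 10^{5}$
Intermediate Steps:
$V{\left(p \right)} = - 24 p^{2}$ ($V{\left(p \right)} = - 8 \left(\left(p^{2} + p p\right) + p p\right) = - 8 \left(\left(p^{2} + p^{2}\right) + p^{2}\right) = - 8 \left(2 p^{2} + p^{2}\right) = - 8 \cdot 3 p^{2} = - 24 p^{2}$)
$T{\left(O \right)} = 4$ ($T{\left(O \right)} = 4 + 0 = 4$)
$C{\left(a \right)} = - \frac{1}{4}$
$\frac{V{\left(52 \right)}}{C{\left(g{\left(-4 \right)} \right)}} + \frac{971}{-3623} = \frac{\left(-24\right) 52^{2}}{- \frac{1}{4}} + \frac{971}{-3623} = \left(-24\right) 2704 \left(-4\right) + 971 \left(- \frac{1}{3623}\right) = \left(-64896\right) \left(-4\right) - \frac{971}{3623} = 259584 - \frac{971}{3623} = \frac{940471861}{3623}$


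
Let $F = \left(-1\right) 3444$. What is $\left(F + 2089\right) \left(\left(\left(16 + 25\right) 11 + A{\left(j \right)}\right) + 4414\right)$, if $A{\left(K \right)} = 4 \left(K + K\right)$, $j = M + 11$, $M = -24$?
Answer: $-6451155$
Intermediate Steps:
$j = -13$ ($j = -24 + 11 = -13$)
$A{\left(K \right)} = 8 K$ ($A{\left(K \right)} = 4 \cdot 2 K = 8 K$)
$F = -3444$
$\left(F + 2089\right) \left(\left(\left(16 + 25\right) 11 + A{\left(j \right)}\right) + 4414\right) = \left(-3444 + 2089\right) \left(\left(\left(16 + 25\right) 11 + 8 \left(-13\right)\right) + 4414\right) = - 1355 \left(\left(41 \cdot 11 - 104\right) + 4414\right) = - 1355 \left(\left(451 - 104\right) + 4414\right) = - 1355 \left(347 + 4414\right) = \left(-1355\right) 4761 = -6451155$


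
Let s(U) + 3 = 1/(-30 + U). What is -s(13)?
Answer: 52/17 ≈ 3.0588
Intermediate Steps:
s(U) = -3 + 1/(-30 + U)
-s(13) = -(91 - 3*13)/(-30 + 13) = -(91 - 39)/(-17) = -(-1)*52/17 = -1*(-52/17) = 52/17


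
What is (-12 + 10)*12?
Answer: -24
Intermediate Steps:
(-12 + 10)*12 = -2*12 = -24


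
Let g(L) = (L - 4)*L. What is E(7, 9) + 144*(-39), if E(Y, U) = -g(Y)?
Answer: -5637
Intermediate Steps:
g(L) = L*(-4 + L) (g(L) = (-4 + L)*L = L*(-4 + L))
E(Y, U) = -Y*(-4 + Y)
E(7, 9) + 144*(-39) = 7*(4 - 1*7) + 144*(-39) = 7*(4 - 7) - 5616 = 7*(-3) - 5616 = -21 - 5616 = -5637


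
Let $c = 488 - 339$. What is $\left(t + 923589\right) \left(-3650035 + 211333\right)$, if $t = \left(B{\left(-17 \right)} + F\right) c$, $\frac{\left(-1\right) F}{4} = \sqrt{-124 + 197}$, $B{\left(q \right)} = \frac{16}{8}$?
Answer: $-3176972074674 + 2049466392 \sqrt{73} \approx -3.1595 \cdot 10^{12}$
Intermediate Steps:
$c = 149$ ($c = 488 - 339 = 149$)
$B{\left(q \right)} = 2$ ($B{\left(q \right)} = 16 \cdot \frac{1}{8} = 2$)
$F = - 4 \sqrt{73}$ ($F = - 4 \sqrt{-124 + 197} = - 4 \sqrt{73} \approx -34.176$)
$t = 298 - 596 \sqrt{73}$ ($t = \left(2 - 4 \sqrt{73}\right) 149 = 298 - 596 \sqrt{73} \approx -4794.2$)
$\left(t + 923589\right) \left(-3650035 + 211333\right) = \left(\left(298 - 596 \sqrt{73}\right) + 923589\right) \left(-3650035 + 211333\right) = \left(923887 - 596 \sqrt{73}\right) \left(-3438702\right) = -3176972074674 + 2049466392 \sqrt{73}$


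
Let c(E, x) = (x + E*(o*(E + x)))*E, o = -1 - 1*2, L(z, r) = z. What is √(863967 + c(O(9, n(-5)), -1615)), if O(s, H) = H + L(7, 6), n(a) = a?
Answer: √880093 ≈ 938.13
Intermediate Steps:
O(s, H) = 7 + H (O(s, H) = H + 7 = 7 + H)
o = -3 (o = -1 - 2 = -3)
c(E, x) = E*(x + E*(-3*E - 3*x)) (c(E, x) = (x + E*(-3*(E + x)))*E = (x + E*(-3*E - 3*x))*E = E*(x + E*(-3*E - 3*x)))
√(863967 + c(O(9, n(-5)), -1615)) = √(863967 + (7 - 5)*(-1615 - 3*(7 - 5)² - 3*(7 - 5)*(-1615))) = √(863967 + 2*(-1615 - 3*2² - 3*2*(-1615))) = √(863967 + 2*(-1615 - 3*4 + 9690)) = √(863967 + 2*(-1615 - 12 + 9690)) = √(863967 + 2*8063) = √(863967 + 16126) = √880093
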